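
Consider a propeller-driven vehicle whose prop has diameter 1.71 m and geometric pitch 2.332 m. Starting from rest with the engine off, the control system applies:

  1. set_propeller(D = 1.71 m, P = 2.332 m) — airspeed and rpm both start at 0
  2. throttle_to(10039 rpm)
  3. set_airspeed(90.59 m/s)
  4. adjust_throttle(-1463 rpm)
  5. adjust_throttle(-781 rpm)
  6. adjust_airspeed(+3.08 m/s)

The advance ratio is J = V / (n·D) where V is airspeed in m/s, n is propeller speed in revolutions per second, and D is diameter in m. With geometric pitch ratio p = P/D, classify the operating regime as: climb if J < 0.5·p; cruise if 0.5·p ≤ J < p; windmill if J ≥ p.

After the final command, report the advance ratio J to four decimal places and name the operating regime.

J = 0.4216, regime = climb

set_propeller: D = 1.71 m, P = 2.332 m (p = P/D = 1.363743); state ← (V=0, rpm=0)
throttle_to(10039): rpm ← 10039
set_airspeed(90.59): V ← 90.59 m/s
adjust_throttle(-1463): rpm ← 10039 -1463 = 8576
adjust_throttle(-781): rpm ← 8576 -781 = 7795
adjust_airspeed(+3.08): V ← 90.59 +3.08 = 93.67 m/s
final state: V = 93.67 m/s, rpm = 7795 → n = rpm/60 = 129.916667 rev/s
J = V / (n·D) = 93.67 / (129.916667 × 1.71) = 0.421638
regime bands: climb J<0.6819 | cruise [0.6819, 1.3637) | windmill J≥1.3637
J = 0.4216 → climb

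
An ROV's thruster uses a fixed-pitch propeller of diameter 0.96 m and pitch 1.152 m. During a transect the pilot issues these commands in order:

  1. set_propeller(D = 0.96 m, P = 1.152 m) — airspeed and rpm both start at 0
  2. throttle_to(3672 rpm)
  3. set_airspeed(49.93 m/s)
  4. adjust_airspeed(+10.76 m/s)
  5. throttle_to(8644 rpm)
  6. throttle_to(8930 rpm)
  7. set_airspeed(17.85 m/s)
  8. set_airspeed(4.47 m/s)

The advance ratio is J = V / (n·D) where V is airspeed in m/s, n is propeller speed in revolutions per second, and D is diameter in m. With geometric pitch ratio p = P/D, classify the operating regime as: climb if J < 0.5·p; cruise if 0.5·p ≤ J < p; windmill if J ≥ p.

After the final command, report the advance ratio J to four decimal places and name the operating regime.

set_propeller: D = 0.96 m, P = 1.152 m (p = P/D = 1.200000); state ← (V=0, rpm=0)
throttle_to(3672): rpm ← 3672
set_airspeed(49.93): V ← 49.93 m/s
adjust_airspeed(+10.76): V ← 49.93 +10.76 = 60.69 m/s
throttle_to(8644): rpm ← 8644
throttle_to(8930): rpm ← 8930
set_airspeed(17.85): V ← 17.85 m/s
set_airspeed(4.47): V ← 4.47 m/s
final state: V = 4.47 m/s, rpm = 8930 → n = rpm/60 = 148.833333 rev/s
J = V / (n·D) = 4.47 / (148.833333 × 0.96) = 0.031285
regime bands: climb J<0.6000 | cruise [0.6000, 1.2000) | windmill J≥1.2000
J = 0.0313 → climb

J = 0.0313, regime = climb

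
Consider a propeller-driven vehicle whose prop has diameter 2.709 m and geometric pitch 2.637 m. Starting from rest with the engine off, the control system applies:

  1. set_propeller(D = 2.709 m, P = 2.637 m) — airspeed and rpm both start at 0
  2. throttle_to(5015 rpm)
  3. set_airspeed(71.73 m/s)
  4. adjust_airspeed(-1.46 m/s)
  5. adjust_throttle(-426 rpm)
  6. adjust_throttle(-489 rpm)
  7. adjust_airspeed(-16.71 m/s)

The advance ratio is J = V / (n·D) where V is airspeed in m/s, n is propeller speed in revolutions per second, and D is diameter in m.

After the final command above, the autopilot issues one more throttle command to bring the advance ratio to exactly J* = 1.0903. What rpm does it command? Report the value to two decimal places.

set_propeller: D = 2.709 m, P = 2.637 m (p = P/D = 0.973422); state ← (V=0, rpm=0)
throttle_to(5015): rpm ← 5015
set_airspeed(71.73): V ← 71.73 m/s
adjust_airspeed(-1.46): V ← 71.73 -1.46 = 70.27 m/s
adjust_throttle(-426): rpm ← 5015 -426 = 4589
adjust_throttle(-489): rpm ← 4589 -489 = 4100
adjust_airspeed(-16.71): V ← 70.27 -16.71 = 53.56 m/s
final state: V = 53.56 m/s, rpm = 4100 → n = rpm/60 = 68.333333 rev/s
target J* = 1.0903; solve J* = V/(n·D) for n: n = V/(J*·D) = 53.56/(1.0903 × 2.709) = 18.133663 rev/s
rpm = 60·n = 1088.019807

rpm = 1088.02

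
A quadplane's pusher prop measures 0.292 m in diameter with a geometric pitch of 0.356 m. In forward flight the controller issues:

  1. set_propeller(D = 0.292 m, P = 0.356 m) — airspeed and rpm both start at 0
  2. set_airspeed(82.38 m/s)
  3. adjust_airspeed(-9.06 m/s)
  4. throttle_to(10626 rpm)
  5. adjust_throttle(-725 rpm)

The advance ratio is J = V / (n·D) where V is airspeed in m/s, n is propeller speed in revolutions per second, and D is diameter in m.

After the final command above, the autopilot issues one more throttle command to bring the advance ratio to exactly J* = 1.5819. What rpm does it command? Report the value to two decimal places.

set_propeller: D = 0.292 m, P = 0.356 m (p = P/D = 1.219178); state ← (V=0, rpm=0)
set_airspeed(82.38): V ← 82.38 m/s
adjust_airspeed(-9.06): V ← 82.38 -9.06 = 73.32 m/s
throttle_to(10626): rpm ← 10626
adjust_throttle(-725): rpm ← 10626 -725 = 9901
final state: V = 73.32 m/s, rpm = 9901 → n = rpm/60 = 165.016667 rev/s
target J* = 1.5819; solve J* = V/(n·D) for n: n = V/(J*·D) = 73.32/(1.5819 × 0.292) = 158.730571 rev/s
rpm = 60·n = 9523.834266

rpm = 9523.83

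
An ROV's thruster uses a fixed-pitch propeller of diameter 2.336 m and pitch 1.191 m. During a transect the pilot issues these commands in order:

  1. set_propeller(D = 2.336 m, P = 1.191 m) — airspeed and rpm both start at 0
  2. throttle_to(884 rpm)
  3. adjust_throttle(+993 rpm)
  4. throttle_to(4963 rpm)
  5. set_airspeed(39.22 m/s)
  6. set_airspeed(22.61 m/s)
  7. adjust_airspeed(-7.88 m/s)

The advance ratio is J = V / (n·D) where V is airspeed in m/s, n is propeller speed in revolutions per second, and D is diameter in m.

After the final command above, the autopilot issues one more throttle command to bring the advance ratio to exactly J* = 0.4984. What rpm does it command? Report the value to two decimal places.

set_propeller: D = 2.336 m, P = 1.191 m (p = P/D = 0.509846); state ← (V=0, rpm=0)
throttle_to(884): rpm ← 884
adjust_throttle(+993): rpm ← 884 +993 = 1877
throttle_to(4963): rpm ← 4963
set_airspeed(39.22): V ← 39.22 m/s
set_airspeed(22.61): V ← 22.61 m/s
adjust_airspeed(-7.88): V ← 22.61 -7.88 = 14.73 m/s
final state: V = 14.73 m/s, rpm = 4963 → n = rpm/60 = 82.716667 rev/s
target J* = 0.4984; solve J* = V/(n·D) for n: n = V/(J*·D) = 14.73/(0.4984 × 2.336) = 12.651787 rev/s
rpm = 60·n = 759.107225

rpm = 759.11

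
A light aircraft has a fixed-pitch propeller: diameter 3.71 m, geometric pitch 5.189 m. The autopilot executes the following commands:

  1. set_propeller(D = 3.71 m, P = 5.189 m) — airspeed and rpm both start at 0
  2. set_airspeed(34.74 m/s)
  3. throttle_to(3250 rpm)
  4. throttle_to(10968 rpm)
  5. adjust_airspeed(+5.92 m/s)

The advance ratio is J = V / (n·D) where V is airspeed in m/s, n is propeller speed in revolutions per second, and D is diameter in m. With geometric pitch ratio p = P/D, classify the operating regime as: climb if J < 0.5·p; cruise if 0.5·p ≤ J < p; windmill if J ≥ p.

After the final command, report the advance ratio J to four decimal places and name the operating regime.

set_propeller: D = 3.71 m, P = 5.189 m (p = P/D = 1.398652); state ← (V=0, rpm=0)
set_airspeed(34.74): V ← 34.74 m/s
throttle_to(3250): rpm ← 3250
throttle_to(10968): rpm ← 10968
adjust_airspeed(+5.92): V ← 34.74 +5.92 = 40.66 m/s
final state: V = 40.66 m/s, rpm = 10968 → n = rpm/60 = 182.800000 rev/s
J = V / (n·D) = 40.66 / (182.800000 × 3.71) = 0.059954
regime bands: climb J<0.6993 | cruise [0.6993, 1.3987) | windmill J≥1.3987
J = 0.0600 → climb

J = 0.0600, regime = climb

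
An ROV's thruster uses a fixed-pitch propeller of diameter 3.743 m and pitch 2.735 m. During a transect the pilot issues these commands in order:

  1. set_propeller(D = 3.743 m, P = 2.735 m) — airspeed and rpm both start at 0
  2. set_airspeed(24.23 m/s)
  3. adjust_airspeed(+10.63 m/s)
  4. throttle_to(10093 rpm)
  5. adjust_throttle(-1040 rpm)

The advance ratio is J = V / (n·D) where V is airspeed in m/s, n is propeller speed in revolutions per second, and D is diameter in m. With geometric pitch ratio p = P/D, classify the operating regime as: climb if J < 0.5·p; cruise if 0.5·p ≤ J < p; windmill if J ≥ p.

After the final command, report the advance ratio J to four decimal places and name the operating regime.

set_propeller: D = 3.743 m, P = 2.735 m (p = P/D = 0.730697); state ← (V=0, rpm=0)
set_airspeed(24.23): V ← 24.23 m/s
adjust_airspeed(+10.63): V ← 24.23 +10.63 = 34.86 m/s
throttle_to(10093): rpm ← 10093
adjust_throttle(-1040): rpm ← 10093 -1040 = 9053
final state: V = 34.86 m/s, rpm = 9053 → n = rpm/60 = 150.883333 rev/s
J = V / (n·D) = 34.86 / (150.883333 × 3.743) = 0.061726
regime bands: climb J<0.3653 | cruise [0.3653, 0.7307) | windmill J≥0.7307
J = 0.0617 → climb

J = 0.0617, regime = climb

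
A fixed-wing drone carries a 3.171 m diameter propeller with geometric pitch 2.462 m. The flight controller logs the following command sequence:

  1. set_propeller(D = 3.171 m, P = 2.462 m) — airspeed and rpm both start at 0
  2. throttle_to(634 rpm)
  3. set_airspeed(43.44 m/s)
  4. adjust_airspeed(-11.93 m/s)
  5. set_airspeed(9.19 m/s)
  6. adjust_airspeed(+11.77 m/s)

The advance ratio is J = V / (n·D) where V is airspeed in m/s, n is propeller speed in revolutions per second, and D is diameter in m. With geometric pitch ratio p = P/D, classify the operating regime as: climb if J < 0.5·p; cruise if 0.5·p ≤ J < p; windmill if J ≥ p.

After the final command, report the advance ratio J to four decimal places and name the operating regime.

set_propeller: D = 3.171 m, P = 2.462 m (p = P/D = 0.776411); state ← (V=0, rpm=0)
throttle_to(634): rpm ← 634
set_airspeed(43.44): V ← 43.44 m/s
adjust_airspeed(-11.93): V ← 43.44 -11.93 = 31.51 m/s
set_airspeed(9.19): V ← 9.19 m/s
adjust_airspeed(+11.77): V ← 9.19 +11.77 = 20.96 m/s
final state: V = 20.96 m/s, rpm = 634 → n = rpm/60 = 10.566667 rev/s
J = V / (n·D) = 20.96 / (10.566667 × 3.171) = 0.625543
regime bands: climb J<0.3882 | cruise [0.3882, 0.7764) | windmill J≥0.7764
J = 0.6255 → cruise

J = 0.6255, regime = cruise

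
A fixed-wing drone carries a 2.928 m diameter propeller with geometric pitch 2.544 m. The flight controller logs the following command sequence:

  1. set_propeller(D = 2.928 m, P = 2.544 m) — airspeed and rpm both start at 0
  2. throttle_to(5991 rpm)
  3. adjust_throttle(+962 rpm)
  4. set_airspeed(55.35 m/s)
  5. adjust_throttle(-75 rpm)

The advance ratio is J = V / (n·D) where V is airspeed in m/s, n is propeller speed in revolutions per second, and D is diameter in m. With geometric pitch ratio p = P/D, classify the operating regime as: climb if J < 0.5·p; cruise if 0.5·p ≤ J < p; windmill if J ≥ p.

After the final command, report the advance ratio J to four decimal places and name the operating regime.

J = 0.1649, regime = climb

set_propeller: D = 2.928 m, P = 2.544 m (p = P/D = 0.868852); state ← (V=0, rpm=0)
throttle_to(5991): rpm ← 5991
adjust_throttle(+962): rpm ← 5991 +962 = 6953
set_airspeed(55.35): V ← 55.35 m/s
adjust_throttle(-75): rpm ← 6953 -75 = 6878
final state: V = 55.35 m/s, rpm = 6878 → n = rpm/60 = 114.633333 rev/s
J = V / (n·D) = 55.35 / (114.633333 × 2.928) = 0.164906
regime bands: climb J<0.4344 | cruise [0.4344, 0.8689) | windmill J≥0.8689
J = 0.1649 → climb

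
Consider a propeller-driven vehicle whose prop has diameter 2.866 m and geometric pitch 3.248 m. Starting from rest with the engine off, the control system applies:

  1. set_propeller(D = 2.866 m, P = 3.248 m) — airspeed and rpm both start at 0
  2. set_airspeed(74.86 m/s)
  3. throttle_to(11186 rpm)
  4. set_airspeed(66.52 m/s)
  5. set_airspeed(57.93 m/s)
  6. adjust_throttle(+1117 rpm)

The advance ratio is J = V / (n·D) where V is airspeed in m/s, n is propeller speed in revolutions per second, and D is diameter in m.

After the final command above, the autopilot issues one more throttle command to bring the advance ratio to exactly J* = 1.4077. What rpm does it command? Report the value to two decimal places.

set_propeller: D = 2.866 m, P = 3.248 m (p = P/D = 1.133287); state ← (V=0, rpm=0)
set_airspeed(74.86): V ← 74.86 m/s
throttle_to(11186): rpm ← 11186
set_airspeed(66.52): V ← 66.52 m/s
set_airspeed(57.93): V ← 57.93 m/s
adjust_throttle(+1117): rpm ← 11186 +1117 = 12303
final state: V = 57.93 m/s, rpm = 12303 → n = rpm/60 = 205.050000 rev/s
target J* = 1.4077; solve J* = V/(n·D) for n: n = V/(J*·D) = 57.93/(1.4077 × 2.866) = 14.358770 rev/s
rpm = 60·n = 861.526186

rpm = 861.53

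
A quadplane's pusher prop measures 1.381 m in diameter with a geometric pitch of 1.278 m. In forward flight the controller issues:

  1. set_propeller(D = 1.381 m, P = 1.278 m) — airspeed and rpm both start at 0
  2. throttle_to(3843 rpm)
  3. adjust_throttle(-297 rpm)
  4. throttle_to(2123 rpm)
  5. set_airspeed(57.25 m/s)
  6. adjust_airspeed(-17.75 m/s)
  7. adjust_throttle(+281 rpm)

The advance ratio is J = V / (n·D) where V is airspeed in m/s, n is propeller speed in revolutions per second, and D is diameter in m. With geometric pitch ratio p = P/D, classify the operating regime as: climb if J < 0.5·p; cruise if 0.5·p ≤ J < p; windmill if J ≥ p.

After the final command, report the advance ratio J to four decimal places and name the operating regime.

J = 0.7139, regime = cruise

set_propeller: D = 1.381 m, P = 1.278 m (p = P/D = 0.925416); state ← (V=0, rpm=0)
throttle_to(3843): rpm ← 3843
adjust_throttle(-297): rpm ← 3843 -297 = 3546
throttle_to(2123): rpm ← 2123
set_airspeed(57.25): V ← 57.25 m/s
adjust_airspeed(-17.75): V ← 57.25 -17.75 = 39.5 m/s
adjust_throttle(+281): rpm ← 2123 +281 = 2404
final state: V = 39.5 m/s, rpm = 2404 → n = rpm/60 = 40.066667 rev/s
J = V / (n·D) = 39.5 / (40.066667 × 1.381) = 0.713872
regime bands: climb J<0.4627 | cruise [0.4627, 0.9254) | windmill J≥0.9254
J = 0.7139 → cruise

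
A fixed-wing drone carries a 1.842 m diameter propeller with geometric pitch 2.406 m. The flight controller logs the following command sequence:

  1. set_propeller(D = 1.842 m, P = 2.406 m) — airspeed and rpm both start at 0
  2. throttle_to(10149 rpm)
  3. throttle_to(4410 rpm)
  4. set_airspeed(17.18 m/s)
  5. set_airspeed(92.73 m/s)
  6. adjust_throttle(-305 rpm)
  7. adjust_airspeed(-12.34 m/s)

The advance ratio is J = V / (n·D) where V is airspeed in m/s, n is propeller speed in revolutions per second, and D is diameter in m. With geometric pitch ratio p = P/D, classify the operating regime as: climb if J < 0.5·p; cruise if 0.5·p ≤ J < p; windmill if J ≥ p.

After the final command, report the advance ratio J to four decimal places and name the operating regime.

set_propeller: D = 1.842 m, P = 2.406 m (p = P/D = 1.306189); state ← (V=0, rpm=0)
throttle_to(10149): rpm ← 10149
throttle_to(4410): rpm ← 4410
set_airspeed(17.18): V ← 17.18 m/s
set_airspeed(92.73): V ← 92.73 m/s
adjust_throttle(-305): rpm ← 4410 -305 = 4105
adjust_airspeed(-12.34): V ← 92.73 -12.34 = 80.39 m/s
final state: V = 80.39 m/s, rpm = 4105 → n = rpm/60 = 68.416667 rev/s
J = V / (n·D) = 80.39 / (68.416667 × 1.842) = 0.637897
regime bands: climb J<0.6531 | cruise [0.6531, 1.3062) | windmill J≥1.3062
J = 0.6379 → climb

J = 0.6379, regime = climb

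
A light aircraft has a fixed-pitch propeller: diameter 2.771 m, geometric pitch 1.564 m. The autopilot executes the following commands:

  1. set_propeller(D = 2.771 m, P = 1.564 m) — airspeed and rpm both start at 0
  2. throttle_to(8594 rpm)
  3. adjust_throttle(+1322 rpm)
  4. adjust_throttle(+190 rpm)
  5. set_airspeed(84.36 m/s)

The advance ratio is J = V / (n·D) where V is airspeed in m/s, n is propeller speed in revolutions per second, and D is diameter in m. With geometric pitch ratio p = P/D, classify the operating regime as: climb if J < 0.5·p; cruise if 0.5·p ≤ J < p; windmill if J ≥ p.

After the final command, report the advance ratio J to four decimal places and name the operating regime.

J = 0.1807, regime = climb

set_propeller: D = 2.771 m, P = 1.564 m (p = P/D = 0.564417); state ← (V=0, rpm=0)
throttle_to(8594): rpm ← 8594
adjust_throttle(+1322): rpm ← 8594 +1322 = 9916
adjust_throttle(+190): rpm ← 9916 +190 = 10106
set_airspeed(84.36): V ← 84.36 m/s
final state: V = 84.36 m/s, rpm = 10106 → n = rpm/60 = 168.433333 rev/s
J = V / (n·D) = 84.36 / (168.433333 × 2.771) = 0.180747
regime bands: climb J<0.2822 | cruise [0.2822, 0.5644) | windmill J≥0.5644
J = 0.1807 → climb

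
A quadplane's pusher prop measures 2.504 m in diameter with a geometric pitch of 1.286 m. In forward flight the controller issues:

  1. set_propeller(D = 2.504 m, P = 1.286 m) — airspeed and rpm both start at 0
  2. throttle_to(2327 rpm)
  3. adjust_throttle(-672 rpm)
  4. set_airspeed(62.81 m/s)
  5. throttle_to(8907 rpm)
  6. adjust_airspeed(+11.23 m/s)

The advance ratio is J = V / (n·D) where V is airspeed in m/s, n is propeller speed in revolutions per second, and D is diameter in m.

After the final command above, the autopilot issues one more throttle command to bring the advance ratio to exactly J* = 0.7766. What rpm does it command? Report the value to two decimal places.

rpm = 2284.47

set_propeller: D = 2.504 m, P = 1.286 m (p = P/D = 0.513578); state ← (V=0, rpm=0)
throttle_to(2327): rpm ← 2327
adjust_throttle(-672): rpm ← 2327 -672 = 1655
set_airspeed(62.81): V ← 62.81 m/s
throttle_to(8907): rpm ← 8907
adjust_airspeed(+11.23): V ← 62.81 +11.23 = 74.04 m/s
final state: V = 74.04 m/s, rpm = 8907 → n = rpm/60 = 148.450000 rev/s
target J* = 0.7766; solve J* = V/(n·D) for n: n = V/(J*·D) = 74.04/(0.7766 × 2.504) = 38.074543 rev/s
rpm = 60·n = 2284.472580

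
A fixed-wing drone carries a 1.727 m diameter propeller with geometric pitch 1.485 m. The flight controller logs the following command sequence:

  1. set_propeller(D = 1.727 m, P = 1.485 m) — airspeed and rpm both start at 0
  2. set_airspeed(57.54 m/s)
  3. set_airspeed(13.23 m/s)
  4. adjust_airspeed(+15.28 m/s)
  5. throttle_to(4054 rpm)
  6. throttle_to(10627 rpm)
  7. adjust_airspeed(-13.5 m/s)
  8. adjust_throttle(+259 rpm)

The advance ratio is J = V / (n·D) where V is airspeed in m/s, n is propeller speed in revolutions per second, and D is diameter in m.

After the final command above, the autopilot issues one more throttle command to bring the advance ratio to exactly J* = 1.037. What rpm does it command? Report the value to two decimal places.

set_propeller: D = 1.727 m, P = 1.485 m (p = P/D = 0.859873); state ← (V=0, rpm=0)
set_airspeed(57.54): V ← 57.54 m/s
set_airspeed(13.23): V ← 13.23 m/s
adjust_airspeed(+15.28): V ← 13.23 +15.28 = 28.51 m/s
throttle_to(4054): rpm ← 4054
throttle_to(10627): rpm ← 10627
adjust_airspeed(-13.5): V ← 28.51 -13.5 = 15.01 m/s
adjust_throttle(+259): rpm ← 10627 +259 = 10886
final state: V = 15.01 m/s, rpm = 10886 → n = rpm/60 = 181.433333 rev/s
target J* = 1.037; solve J* = V/(n·D) for n: n = V/(J*·D) = 15.01/(1.037 × 1.727) = 8.381265 rev/s
rpm = 60·n = 502.875930

rpm = 502.88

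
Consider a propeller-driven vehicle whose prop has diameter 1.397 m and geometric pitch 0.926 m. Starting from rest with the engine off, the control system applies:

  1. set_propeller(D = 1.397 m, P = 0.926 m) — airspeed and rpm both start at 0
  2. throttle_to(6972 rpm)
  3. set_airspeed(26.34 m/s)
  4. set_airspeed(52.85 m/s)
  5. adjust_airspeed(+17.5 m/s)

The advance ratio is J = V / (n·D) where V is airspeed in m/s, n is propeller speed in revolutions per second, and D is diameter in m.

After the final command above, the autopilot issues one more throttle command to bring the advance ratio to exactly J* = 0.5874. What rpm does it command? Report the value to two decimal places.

set_propeller: D = 1.397 m, P = 0.926 m (p = P/D = 0.662849); state ← (V=0, rpm=0)
throttle_to(6972): rpm ← 6972
set_airspeed(26.34): V ← 26.34 m/s
set_airspeed(52.85): V ← 52.85 m/s
adjust_airspeed(+17.5): V ← 52.85 +17.5 = 70.35 m/s
final state: V = 70.35 m/s, rpm = 6972 → n = rpm/60 = 116.200000 rev/s
target J* = 0.5874; solve J* = V/(n·D) for n: n = V/(J*·D) = 70.35/(0.5874 × 1.397) = 85.730184 rev/s
rpm = 60·n = 5143.811012

rpm = 5143.81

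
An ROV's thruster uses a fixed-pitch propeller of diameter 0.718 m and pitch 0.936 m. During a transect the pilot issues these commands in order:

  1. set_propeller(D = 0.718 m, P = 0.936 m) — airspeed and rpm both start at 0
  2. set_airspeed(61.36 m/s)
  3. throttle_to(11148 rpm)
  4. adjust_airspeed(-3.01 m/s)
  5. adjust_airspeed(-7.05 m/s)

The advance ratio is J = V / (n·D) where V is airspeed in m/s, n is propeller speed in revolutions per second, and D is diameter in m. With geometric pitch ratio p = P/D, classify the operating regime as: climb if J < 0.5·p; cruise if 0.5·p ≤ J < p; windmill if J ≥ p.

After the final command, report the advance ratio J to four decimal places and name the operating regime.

set_propeller: D = 0.718 m, P = 0.936 m (p = P/D = 1.303621); state ← (V=0, rpm=0)
set_airspeed(61.36): V ← 61.36 m/s
throttle_to(11148): rpm ← 11148
adjust_airspeed(-3.01): V ← 61.36 -3.01 = 58.35 m/s
adjust_airspeed(-7.05): V ← 58.35 -7.05 = 51.3 m/s
final state: V = 51.3 m/s, rpm = 11148 → n = rpm/60 = 185.800000 rev/s
J = V / (n·D) = 51.3 / (185.800000 × 0.718) = 0.384545
regime bands: climb J<0.6518 | cruise [0.6518, 1.3036) | windmill J≥1.3036
J = 0.3845 → climb

J = 0.3845, regime = climb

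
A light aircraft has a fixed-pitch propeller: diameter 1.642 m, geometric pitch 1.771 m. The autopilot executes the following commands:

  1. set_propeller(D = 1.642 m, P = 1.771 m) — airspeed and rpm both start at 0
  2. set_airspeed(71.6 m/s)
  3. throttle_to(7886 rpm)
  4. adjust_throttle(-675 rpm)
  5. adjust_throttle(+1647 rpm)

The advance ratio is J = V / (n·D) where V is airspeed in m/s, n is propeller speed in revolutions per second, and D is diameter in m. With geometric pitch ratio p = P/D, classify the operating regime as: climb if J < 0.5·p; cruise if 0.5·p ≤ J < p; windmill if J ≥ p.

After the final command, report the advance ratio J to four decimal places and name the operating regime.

J = 0.2954, regime = climb

set_propeller: D = 1.642 m, P = 1.771 m (p = P/D = 1.078563); state ← (V=0, rpm=0)
set_airspeed(71.6): V ← 71.6 m/s
throttle_to(7886): rpm ← 7886
adjust_throttle(-675): rpm ← 7886 -675 = 7211
adjust_throttle(+1647): rpm ← 7211 +1647 = 8858
final state: V = 71.6 m/s, rpm = 8858 → n = rpm/60 = 147.633333 rev/s
J = V / (n·D) = 71.6 / (147.633333 × 1.642) = 0.295363
regime bands: climb J<0.5393 | cruise [0.5393, 1.0786) | windmill J≥1.0786
J = 0.2954 → climb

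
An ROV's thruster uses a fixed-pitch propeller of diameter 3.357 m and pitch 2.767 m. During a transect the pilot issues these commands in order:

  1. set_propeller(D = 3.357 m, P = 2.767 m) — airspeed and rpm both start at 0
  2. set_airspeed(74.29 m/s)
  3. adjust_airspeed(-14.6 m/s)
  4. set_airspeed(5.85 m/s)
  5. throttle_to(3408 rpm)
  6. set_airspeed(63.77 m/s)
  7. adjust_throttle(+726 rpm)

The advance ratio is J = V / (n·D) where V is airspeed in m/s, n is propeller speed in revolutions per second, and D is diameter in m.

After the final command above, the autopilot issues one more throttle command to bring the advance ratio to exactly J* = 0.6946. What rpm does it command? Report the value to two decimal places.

rpm = 1640.90

set_propeller: D = 3.357 m, P = 2.767 m (p = P/D = 0.824248); state ← (V=0, rpm=0)
set_airspeed(74.29): V ← 74.29 m/s
adjust_airspeed(-14.6): V ← 74.29 -14.6 = 59.69 m/s
set_airspeed(5.85): V ← 5.85 m/s
throttle_to(3408): rpm ← 3408
set_airspeed(63.77): V ← 63.77 m/s
adjust_throttle(+726): rpm ← 3408 +726 = 4134
final state: V = 63.77 m/s, rpm = 4134 → n = rpm/60 = 68.900000 rev/s
target J* = 0.6946; solve J* = V/(n·D) for n: n = V/(J*·D) = 63.77/(0.6946 × 3.357) = 27.348298 rev/s
rpm = 60·n = 1640.897854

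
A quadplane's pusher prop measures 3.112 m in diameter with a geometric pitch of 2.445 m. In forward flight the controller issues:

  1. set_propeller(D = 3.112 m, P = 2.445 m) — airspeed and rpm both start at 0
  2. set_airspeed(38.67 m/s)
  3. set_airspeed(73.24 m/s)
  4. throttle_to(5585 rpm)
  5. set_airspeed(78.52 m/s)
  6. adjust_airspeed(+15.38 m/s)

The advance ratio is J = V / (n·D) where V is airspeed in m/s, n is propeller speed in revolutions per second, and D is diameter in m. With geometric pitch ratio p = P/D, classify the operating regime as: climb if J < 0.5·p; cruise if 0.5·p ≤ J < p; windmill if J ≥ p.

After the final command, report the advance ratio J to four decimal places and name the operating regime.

J = 0.3242, regime = climb

set_propeller: D = 3.112 m, P = 2.445 m (p = P/D = 0.785668); state ← (V=0, rpm=0)
set_airspeed(38.67): V ← 38.67 m/s
set_airspeed(73.24): V ← 73.24 m/s
throttle_to(5585): rpm ← 5585
set_airspeed(78.52): V ← 78.52 m/s
adjust_airspeed(+15.38): V ← 78.52 +15.38 = 93.9 m/s
final state: V = 93.9 m/s, rpm = 5585 → n = rpm/60 = 93.083333 rev/s
J = V / (n·D) = 93.9 / (93.083333 × 3.112) = 0.324156
regime bands: climb J<0.3928 | cruise [0.3928, 0.7857) | windmill J≥0.7857
J = 0.3242 → climb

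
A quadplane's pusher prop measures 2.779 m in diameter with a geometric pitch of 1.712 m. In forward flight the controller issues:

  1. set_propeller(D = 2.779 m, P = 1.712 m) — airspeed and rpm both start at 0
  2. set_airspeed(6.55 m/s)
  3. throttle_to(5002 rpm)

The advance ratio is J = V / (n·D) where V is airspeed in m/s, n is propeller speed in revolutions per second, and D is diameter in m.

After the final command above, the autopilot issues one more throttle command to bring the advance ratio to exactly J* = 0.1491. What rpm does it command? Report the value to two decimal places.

set_propeller: D = 2.779 m, P = 1.712 m (p = P/D = 0.616049); state ← (V=0, rpm=0)
set_airspeed(6.55): V ← 6.55 m/s
throttle_to(5002): rpm ← 5002
final state: V = 6.55 m/s, rpm = 5002 → n = rpm/60 = 83.366667 rev/s
target J* = 0.1491; solve J* = V/(n·D) for n: n = V/(J*·D) = 6.55/(0.1491 × 2.779) = 15.807934 rev/s
rpm = 60·n = 948.476031

rpm = 948.48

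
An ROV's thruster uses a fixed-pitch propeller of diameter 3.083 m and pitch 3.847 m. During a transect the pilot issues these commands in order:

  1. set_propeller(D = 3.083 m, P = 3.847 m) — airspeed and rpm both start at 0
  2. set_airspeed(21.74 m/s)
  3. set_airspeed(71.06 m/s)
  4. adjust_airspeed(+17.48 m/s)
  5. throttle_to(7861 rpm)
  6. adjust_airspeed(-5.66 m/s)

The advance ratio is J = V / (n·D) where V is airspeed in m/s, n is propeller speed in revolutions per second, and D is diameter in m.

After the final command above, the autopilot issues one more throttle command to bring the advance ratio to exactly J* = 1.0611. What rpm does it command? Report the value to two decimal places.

set_propeller: D = 3.083 m, P = 3.847 m (p = P/D = 1.247811); state ← (V=0, rpm=0)
set_airspeed(21.74): V ← 21.74 m/s
set_airspeed(71.06): V ← 71.06 m/s
adjust_airspeed(+17.48): V ← 71.06 +17.48 = 88.54 m/s
throttle_to(7861): rpm ← 7861
adjust_airspeed(-5.66): V ← 88.54 -5.66 = 82.88 m/s
final state: V = 82.88 m/s, rpm = 7861 → n = rpm/60 = 131.016667 rev/s
target J* = 1.0611; solve J* = V/(n·D) for n: n = V/(J*·D) = 82.88/(1.0611 × 3.083) = 25.334941 rev/s
rpm = 60·n = 1520.096481

rpm = 1520.10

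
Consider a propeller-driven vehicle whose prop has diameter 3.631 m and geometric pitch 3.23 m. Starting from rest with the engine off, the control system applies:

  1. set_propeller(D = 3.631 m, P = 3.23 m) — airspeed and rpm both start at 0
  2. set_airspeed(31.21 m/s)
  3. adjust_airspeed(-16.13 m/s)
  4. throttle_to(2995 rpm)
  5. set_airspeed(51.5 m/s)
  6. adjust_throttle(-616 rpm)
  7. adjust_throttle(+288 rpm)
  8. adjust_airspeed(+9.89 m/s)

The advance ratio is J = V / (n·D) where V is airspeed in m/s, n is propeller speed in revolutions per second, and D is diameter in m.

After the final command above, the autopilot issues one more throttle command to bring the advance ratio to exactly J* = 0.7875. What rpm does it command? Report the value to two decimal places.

rpm = 1288.17

set_propeller: D = 3.631 m, P = 3.23 m (p = P/D = 0.889562); state ← (V=0, rpm=0)
set_airspeed(31.21): V ← 31.21 m/s
adjust_airspeed(-16.13): V ← 31.21 -16.13 = 15.08 m/s
throttle_to(2995): rpm ← 2995
set_airspeed(51.5): V ← 51.5 m/s
adjust_throttle(-616): rpm ← 2995 -616 = 2379
adjust_throttle(+288): rpm ← 2379 +288 = 2667
adjust_airspeed(+9.89): V ← 51.5 +9.89 = 61.39 m/s
final state: V = 61.39 m/s, rpm = 2667 → n = rpm/60 = 44.450000 rev/s
target J* = 0.7875; solve J* = V/(n·D) for n: n = V/(J*·D) = 61.39/(0.7875 × 3.631) = 21.469445 rev/s
rpm = 60·n = 1288.166713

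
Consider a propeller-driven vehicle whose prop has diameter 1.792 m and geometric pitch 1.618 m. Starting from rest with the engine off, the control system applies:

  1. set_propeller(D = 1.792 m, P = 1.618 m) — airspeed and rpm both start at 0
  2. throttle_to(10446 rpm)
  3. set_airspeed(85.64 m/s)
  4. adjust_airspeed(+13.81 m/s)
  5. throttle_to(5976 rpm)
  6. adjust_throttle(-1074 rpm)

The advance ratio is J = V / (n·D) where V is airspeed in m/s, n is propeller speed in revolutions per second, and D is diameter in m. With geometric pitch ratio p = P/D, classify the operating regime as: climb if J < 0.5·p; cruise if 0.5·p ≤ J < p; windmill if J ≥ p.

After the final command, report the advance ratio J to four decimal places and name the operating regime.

set_propeller: D = 1.792 m, P = 1.618 m (p = P/D = 0.902902); state ← (V=0, rpm=0)
throttle_to(10446): rpm ← 10446
set_airspeed(85.64): V ← 85.64 m/s
adjust_airspeed(+13.81): V ← 85.64 +13.81 = 99.45 m/s
throttle_to(5976): rpm ← 5976
adjust_throttle(-1074): rpm ← 5976 -1074 = 4902
final state: V = 99.45 m/s, rpm = 4902 → n = rpm/60 = 81.700000 rev/s
J = V / (n·D) = 99.45 / (81.700000 × 1.792) = 0.679274
regime bands: climb J<0.4515 | cruise [0.4515, 0.9029) | windmill J≥0.9029
J = 0.6793 → cruise

J = 0.6793, regime = cruise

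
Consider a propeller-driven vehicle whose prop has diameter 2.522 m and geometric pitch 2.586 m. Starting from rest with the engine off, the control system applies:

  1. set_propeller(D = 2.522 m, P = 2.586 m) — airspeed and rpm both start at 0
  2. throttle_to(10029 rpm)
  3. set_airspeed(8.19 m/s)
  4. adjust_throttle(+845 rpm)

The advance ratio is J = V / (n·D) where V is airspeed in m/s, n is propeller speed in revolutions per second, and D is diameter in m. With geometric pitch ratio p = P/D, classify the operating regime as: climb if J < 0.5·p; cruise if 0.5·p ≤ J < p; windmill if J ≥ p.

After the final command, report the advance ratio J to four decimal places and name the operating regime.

set_propeller: D = 2.522 m, P = 2.586 m (p = P/D = 1.025377); state ← (V=0, rpm=0)
throttle_to(10029): rpm ← 10029
set_airspeed(8.19): V ← 8.19 m/s
adjust_throttle(+845): rpm ← 10029 +845 = 10874
final state: V = 8.19 m/s, rpm = 10874 → n = rpm/60 = 181.233333 rev/s
J = V / (n·D) = 8.19 / (181.233333 × 2.522) = 0.017918
regime bands: climb J<0.5127 | cruise [0.5127, 1.0254) | windmill J≥1.0254
J = 0.0179 → climb

J = 0.0179, regime = climb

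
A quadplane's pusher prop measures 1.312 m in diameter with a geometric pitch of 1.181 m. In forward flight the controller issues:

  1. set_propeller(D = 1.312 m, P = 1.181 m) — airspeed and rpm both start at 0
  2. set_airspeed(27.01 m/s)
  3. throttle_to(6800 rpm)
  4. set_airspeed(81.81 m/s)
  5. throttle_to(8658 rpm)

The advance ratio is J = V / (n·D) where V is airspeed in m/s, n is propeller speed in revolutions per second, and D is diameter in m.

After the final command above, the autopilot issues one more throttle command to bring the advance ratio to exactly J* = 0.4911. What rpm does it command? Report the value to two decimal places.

set_propeller: D = 1.312 m, P = 1.181 m (p = P/D = 0.900152); state ← (V=0, rpm=0)
set_airspeed(27.01): V ← 27.01 m/s
throttle_to(6800): rpm ← 6800
set_airspeed(81.81): V ← 81.81 m/s
throttle_to(8658): rpm ← 8658
final state: V = 81.81 m/s, rpm = 8658 → n = rpm/60 = 144.300000 rev/s
target J* = 0.4911; solve J* = V/(n·D) for n: n = V/(J*·D) = 81.81/(0.4911 × 1.312) = 126.970440 rev/s
rpm = 60·n = 7618.226381

rpm = 7618.23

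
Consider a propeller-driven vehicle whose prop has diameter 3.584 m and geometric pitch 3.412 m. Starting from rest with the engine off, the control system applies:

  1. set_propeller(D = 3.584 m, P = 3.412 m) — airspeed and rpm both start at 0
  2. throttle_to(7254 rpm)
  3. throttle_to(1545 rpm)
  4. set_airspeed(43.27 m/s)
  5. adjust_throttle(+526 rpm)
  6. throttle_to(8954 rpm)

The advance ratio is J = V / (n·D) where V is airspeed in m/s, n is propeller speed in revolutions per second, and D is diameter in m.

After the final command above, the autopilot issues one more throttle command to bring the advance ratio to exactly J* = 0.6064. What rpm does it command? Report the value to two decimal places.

rpm = 1194.57

set_propeller: D = 3.584 m, P = 3.412 m (p = P/D = 0.952009); state ← (V=0, rpm=0)
throttle_to(7254): rpm ← 7254
throttle_to(1545): rpm ← 1545
set_airspeed(43.27): V ← 43.27 m/s
adjust_throttle(+526): rpm ← 1545 +526 = 2071
throttle_to(8954): rpm ← 8954
final state: V = 43.27 m/s, rpm = 8954 → n = rpm/60 = 149.233333 rev/s
target J* = 0.6064; solve J* = V/(n·D) for n: n = V/(J*·D) = 43.27/(0.6064 × 3.584) = 19.909470 rev/s
rpm = 60·n = 1194.568207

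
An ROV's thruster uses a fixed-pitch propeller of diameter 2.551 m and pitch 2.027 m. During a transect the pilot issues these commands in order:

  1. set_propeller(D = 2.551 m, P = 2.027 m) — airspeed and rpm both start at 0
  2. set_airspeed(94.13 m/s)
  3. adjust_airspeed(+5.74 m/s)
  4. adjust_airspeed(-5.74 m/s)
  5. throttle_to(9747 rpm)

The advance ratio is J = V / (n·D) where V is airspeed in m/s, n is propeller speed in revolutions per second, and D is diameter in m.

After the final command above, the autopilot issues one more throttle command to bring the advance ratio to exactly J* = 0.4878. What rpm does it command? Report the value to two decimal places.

set_propeller: D = 2.551 m, P = 2.027 m (p = P/D = 0.794590); state ← (V=0, rpm=0)
set_airspeed(94.13): V ← 94.13 m/s
adjust_airspeed(+5.74): V ← 94.13 +5.74 = 99.87 m/s
adjust_airspeed(-5.74): V ← 99.87 -5.74 = 94.13 m/s
throttle_to(9747): rpm ← 9747
final state: V = 94.13 m/s, rpm = 9747 → n = rpm/60 = 162.450000 rev/s
target J* = 0.4878; solve J* = V/(n·D) for n: n = V/(J*·D) = 94.13/(0.4878 × 2.551) = 75.644230 rev/s
rpm = 60·n = 4538.653775

rpm = 4538.65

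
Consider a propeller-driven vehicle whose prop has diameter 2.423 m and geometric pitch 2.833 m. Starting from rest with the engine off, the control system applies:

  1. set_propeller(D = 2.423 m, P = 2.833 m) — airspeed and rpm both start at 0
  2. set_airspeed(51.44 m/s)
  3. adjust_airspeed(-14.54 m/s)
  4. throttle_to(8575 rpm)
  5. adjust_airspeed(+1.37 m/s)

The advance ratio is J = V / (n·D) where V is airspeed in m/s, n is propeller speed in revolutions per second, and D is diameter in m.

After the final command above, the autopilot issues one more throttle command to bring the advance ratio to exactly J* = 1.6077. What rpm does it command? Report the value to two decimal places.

set_propeller: D = 2.423 m, P = 2.833 m (p = P/D = 1.169212); state ← (V=0, rpm=0)
set_airspeed(51.44): V ← 51.44 m/s
adjust_airspeed(-14.54): V ← 51.44 -14.54 = 36.9 m/s
throttle_to(8575): rpm ← 8575
adjust_airspeed(+1.37): V ← 36.9 +1.37 = 38.27 m/s
final state: V = 38.27 m/s, rpm = 8575 → n = rpm/60 = 142.916667 rev/s
target J* = 1.6077; solve J* = V/(n·D) for n: n = V/(J*·D) = 38.27/(1.6077 × 2.423) = 9.824264 rev/s
rpm = 60·n = 589.455856

rpm = 589.46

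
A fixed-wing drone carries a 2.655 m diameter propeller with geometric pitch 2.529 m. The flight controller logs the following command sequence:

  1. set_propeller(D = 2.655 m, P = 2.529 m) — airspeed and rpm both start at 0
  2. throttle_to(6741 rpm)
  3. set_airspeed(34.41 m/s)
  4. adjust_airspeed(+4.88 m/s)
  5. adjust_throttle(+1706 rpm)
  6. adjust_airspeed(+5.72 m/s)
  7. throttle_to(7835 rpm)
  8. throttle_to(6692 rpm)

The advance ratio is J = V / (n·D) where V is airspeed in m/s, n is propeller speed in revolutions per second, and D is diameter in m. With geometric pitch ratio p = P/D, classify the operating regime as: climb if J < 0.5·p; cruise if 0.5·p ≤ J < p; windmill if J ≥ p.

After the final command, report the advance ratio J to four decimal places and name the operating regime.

J = 0.1520, regime = climb

set_propeller: D = 2.655 m, P = 2.529 m (p = P/D = 0.952542); state ← (V=0, rpm=0)
throttle_to(6741): rpm ← 6741
set_airspeed(34.41): V ← 34.41 m/s
adjust_airspeed(+4.88): V ← 34.41 +4.88 = 39.29 m/s
adjust_throttle(+1706): rpm ← 6741 +1706 = 8447
adjust_airspeed(+5.72): V ← 39.29 +5.72 = 45.01 m/s
throttle_to(7835): rpm ← 7835
throttle_to(6692): rpm ← 6692
final state: V = 45.01 m/s, rpm = 6692 → n = rpm/60 = 111.533333 rev/s
J = V / (n·D) = 45.01 / (111.533333 × 2.655) = 0.151999
regime bands: climb J<0.4763 | cruise [0.4763, 0.9525) | windmill J≥0.9525
J = 0.1520 → climb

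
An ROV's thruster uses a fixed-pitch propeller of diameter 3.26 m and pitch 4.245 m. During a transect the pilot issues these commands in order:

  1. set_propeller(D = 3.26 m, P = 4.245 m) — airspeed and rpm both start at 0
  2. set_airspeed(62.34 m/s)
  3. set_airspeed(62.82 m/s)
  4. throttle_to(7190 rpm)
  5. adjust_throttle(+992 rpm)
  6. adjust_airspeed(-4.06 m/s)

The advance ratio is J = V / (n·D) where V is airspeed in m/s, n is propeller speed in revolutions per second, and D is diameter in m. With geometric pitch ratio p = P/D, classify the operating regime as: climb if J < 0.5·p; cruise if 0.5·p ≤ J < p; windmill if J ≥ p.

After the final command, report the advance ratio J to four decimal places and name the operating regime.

set_propeller: D = 3.26 m, P = 4.245 m (p = P/D = 1.302147); state ← (V=0, rpm=0)
set_airspeed(62.34): V ← 62.34 m/s
set_airspeed(62.82): V ← 62.82 m/s
throttle_to(7190): rpm ← 7190
adjust_throttle(+992): rpm ← 7190 +992 = 8182
adjust_airspeed(-4.06): V ← 62.82 -4.06 = 58.76 m/s
final state: V = 58.76 m/s, rpm = 8182 → n = rpm/60 = 136.366667 rev/s
J = V / (n·D) = 58.76 / (136.366667 × 3.26) = 0.132177
regime bands: climb J<0.6511 | cruise [0.6511, 1.3021) | windmill J≥1.3021
J = 0.1322 → climb

J = 0.1322, regime = climb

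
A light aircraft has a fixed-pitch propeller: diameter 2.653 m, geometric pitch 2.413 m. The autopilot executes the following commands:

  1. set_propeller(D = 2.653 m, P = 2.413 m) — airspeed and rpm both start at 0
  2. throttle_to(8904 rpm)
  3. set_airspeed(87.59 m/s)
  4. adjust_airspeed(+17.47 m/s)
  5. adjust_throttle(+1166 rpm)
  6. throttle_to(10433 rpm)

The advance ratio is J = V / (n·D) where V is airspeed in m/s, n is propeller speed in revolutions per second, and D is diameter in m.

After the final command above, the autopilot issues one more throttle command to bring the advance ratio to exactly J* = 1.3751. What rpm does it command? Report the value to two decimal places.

set_propeller: D = 2.653 m, P = 2.413 m (p = P/D = 0.909536); state ← (V=0, rpm=0)
throttle_to(8904): rpm ← 8904
set_airspeed(87.59): V ← 87.59 m/s
adjust_airspeed(+17.47): V ← 87.59 +17.47 = 105.06 m/s
adjust_throttle(+1166): rpm ← 8904 +1166 = 10070
throttle_to(10433): rpm ← 10433
final state: V = 105.06 m/s, rpm = 10433 → n = rpm/60 = 173.883333 rev/s
target J* = 1.3751; solve J* = V/(n·D) for n: n = V/(J*·D) = 105.06/(1.3751 × 2.653) = 28.798235 rev/s
rpm = 60·n = 1727.894072

rpm = 1727.89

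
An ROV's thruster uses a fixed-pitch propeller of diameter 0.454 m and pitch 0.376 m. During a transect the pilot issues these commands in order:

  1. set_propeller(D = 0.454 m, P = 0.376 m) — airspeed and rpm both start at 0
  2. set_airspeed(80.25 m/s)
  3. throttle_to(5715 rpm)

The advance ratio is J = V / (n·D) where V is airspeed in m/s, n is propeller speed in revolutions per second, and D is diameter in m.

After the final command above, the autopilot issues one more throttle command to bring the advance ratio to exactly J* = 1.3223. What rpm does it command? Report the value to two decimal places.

set_propeller: D = 0.454 m, P = 0.376 m (p = P/D = 0.828194); state ← (V=0, rpm=0)
set_airspeed(80.25): V ← 80.25 m/s
throttle_to(5715): rpm ← 5715
final state: V = 80.25 m/s, rpm = 5715 → n = rpm/60 = 95.250000 rev/s
target J* = 1.3223; solve J* = V/(n·D) for n: n = V/(J*·D) = 80.25/(1.3223 × 0.454) = 133.677769 rev/s
rpm = 60·n = 8020.666167

rpm = 8020.67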